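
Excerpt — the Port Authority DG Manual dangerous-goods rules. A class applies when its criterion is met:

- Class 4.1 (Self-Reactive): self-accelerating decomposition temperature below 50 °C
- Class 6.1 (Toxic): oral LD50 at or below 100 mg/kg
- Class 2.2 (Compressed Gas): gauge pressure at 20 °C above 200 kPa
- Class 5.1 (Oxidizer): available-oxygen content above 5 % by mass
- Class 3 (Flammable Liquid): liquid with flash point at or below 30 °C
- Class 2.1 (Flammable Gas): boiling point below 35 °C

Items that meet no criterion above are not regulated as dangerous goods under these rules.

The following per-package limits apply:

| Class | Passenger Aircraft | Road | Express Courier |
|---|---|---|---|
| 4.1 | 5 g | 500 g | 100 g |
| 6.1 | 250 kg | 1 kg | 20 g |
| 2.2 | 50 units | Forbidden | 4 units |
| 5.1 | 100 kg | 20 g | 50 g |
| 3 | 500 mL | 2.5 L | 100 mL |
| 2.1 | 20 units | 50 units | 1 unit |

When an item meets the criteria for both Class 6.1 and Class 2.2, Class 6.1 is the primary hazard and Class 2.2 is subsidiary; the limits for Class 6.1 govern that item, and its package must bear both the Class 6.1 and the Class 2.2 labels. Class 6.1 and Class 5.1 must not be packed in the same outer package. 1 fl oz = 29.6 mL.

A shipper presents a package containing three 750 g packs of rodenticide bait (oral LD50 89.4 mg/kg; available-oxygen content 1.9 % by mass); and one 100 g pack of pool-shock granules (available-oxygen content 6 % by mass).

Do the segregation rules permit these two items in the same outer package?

The rodenticide bait has oral LD50 89.4 mg/kg, which is ≤ 100 mg/kg, so it is Class 6.1 (Toxic).
Pool-shock granules: available-oxygen content 6 % by mass > 5 % by mass → Class 5.1 (Oxidizer).
Class 6.1 and Class 5.1 may not share an outer package.

No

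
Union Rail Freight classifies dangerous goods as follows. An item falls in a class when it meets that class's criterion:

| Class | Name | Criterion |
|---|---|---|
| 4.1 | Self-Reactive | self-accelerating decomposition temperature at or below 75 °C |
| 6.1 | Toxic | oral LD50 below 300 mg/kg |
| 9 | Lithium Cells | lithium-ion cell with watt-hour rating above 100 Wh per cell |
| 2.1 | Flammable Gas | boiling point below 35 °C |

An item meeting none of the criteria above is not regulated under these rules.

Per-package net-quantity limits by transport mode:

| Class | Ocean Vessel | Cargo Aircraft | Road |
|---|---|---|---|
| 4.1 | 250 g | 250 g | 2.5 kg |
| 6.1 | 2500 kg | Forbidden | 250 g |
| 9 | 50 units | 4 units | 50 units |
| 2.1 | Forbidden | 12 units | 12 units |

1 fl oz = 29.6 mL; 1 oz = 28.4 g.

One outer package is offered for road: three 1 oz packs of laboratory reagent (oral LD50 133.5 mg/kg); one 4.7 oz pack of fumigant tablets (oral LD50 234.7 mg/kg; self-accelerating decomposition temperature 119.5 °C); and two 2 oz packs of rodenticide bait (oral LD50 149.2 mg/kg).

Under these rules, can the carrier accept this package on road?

Laboratory reagent: oral LD50 133.5 mg/kg < 300 mg/kg → Class 6.1 (Toxic).
The fumigant tablets have oral LD50 234.7 mg/kg, which is < 300 mg/kg, so they are Class 6.1 (Toxic).
The rodenticide bait has oral LD50 149.2 mg/kg, which is < 300 mg/kg, so it is Class 6.1 (Toxic).
Total Class 6.1: (three 1 oz packs = 85.2 g) + (one 4.7 oz pack = 133.48 g) + (two 2 oz packs = 113.6 g) = 332.28 g.
332.28 g exceeds the road limit of 250 g for Class 6.1.

No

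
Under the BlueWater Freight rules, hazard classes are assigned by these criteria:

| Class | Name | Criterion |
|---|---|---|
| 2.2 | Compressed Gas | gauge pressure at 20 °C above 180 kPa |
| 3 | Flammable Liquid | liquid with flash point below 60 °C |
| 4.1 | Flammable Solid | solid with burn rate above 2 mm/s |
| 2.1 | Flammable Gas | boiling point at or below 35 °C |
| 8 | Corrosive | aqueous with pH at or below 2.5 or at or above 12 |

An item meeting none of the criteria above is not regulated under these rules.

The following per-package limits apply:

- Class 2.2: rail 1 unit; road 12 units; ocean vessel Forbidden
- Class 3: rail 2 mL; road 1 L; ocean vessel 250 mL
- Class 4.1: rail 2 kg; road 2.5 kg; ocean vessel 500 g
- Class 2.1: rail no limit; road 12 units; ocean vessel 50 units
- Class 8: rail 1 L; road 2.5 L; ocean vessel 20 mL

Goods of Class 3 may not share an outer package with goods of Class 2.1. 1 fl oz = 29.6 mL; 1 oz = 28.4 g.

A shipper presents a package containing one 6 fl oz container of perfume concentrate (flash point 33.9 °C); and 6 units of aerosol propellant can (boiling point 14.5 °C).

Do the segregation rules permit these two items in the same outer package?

The perfume concentrate has flash point 33.9 °C, which is < 60 °C, so it is Class 3 (Flammable Liquid).
Boiling point 14.5 °C meets the Class 2.1 criterion (Flammable Gas), so the aerosol propellant can is Class 2.1.
Class 3 and Class 2.1 may not share an outer package.

No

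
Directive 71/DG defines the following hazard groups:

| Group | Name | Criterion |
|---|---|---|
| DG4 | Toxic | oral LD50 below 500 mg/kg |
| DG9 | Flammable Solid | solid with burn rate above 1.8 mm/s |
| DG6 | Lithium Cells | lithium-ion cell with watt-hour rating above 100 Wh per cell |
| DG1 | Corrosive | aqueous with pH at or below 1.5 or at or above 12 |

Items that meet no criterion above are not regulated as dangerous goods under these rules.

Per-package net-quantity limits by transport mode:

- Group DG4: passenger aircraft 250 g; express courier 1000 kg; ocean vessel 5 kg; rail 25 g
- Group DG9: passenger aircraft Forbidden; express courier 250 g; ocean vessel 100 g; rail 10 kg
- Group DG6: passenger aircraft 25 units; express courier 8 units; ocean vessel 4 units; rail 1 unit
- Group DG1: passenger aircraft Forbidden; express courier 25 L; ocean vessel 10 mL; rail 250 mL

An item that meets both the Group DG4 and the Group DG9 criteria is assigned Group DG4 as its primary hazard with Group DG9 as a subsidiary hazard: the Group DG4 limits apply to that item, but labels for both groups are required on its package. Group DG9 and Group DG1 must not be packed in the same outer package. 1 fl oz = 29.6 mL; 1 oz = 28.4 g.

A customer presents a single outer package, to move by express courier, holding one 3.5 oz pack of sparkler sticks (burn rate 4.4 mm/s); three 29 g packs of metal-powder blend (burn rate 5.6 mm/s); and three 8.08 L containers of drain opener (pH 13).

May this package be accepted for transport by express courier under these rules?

No

Burn rate 4.4 mm/s meets the Group DG9 criterion (Flammable Solid), so the sparkler sticks are Group DG9.
The metal-powder blend has burn rate 5.6 mm/s, which is > 1.8 mm/s, so it is Group DG9 (Flammable Solid).
pH 13 meets the Group DG1 criterion (Corrosive), so the drain opener is Group DG1.
Group DG9 net quantity: (one 3.5 oz pack = 99.4 g) + (three 29 g packs = 87 g) = 186.4 g.
186.4 g is within the express courier limit of 250 g for Group DG9.
Group DG1 quantity: three 8.08 L containers = 24.24 L.
That is within the Group DG1 express courier limit of 25 L.
Group DG9 and Group DG1 may not share an outer package.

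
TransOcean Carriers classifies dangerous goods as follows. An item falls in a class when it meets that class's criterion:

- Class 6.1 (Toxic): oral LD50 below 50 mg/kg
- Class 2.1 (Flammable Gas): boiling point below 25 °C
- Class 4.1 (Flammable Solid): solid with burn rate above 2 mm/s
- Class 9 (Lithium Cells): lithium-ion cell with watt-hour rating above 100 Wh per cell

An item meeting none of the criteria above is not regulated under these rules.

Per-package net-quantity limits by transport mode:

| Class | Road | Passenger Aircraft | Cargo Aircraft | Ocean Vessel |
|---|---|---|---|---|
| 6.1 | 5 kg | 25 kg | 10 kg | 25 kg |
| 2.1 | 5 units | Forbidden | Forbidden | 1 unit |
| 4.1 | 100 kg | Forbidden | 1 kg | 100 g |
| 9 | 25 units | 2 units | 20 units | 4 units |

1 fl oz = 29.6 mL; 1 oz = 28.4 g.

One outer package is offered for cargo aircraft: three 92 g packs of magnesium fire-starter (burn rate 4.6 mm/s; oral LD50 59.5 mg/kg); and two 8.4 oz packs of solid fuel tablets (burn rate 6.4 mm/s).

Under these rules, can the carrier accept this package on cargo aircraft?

Yes

With burn rate 4.6 mm/s (> 2 mm/s), the magnesium fire-starter falls in Class 4.1.
With burn rate 6.4 mm/s (> 2 mm/s), the solid fuel tablets fall in Class 4.1.
Class 4.1 net quantity: (three 92 g packs = 276 g) + (two 8.4 oz packs = 477.12 g) = 753.12 g.
753.12 g is within the cargo aircraft limit of 1 kg for Class 4.1.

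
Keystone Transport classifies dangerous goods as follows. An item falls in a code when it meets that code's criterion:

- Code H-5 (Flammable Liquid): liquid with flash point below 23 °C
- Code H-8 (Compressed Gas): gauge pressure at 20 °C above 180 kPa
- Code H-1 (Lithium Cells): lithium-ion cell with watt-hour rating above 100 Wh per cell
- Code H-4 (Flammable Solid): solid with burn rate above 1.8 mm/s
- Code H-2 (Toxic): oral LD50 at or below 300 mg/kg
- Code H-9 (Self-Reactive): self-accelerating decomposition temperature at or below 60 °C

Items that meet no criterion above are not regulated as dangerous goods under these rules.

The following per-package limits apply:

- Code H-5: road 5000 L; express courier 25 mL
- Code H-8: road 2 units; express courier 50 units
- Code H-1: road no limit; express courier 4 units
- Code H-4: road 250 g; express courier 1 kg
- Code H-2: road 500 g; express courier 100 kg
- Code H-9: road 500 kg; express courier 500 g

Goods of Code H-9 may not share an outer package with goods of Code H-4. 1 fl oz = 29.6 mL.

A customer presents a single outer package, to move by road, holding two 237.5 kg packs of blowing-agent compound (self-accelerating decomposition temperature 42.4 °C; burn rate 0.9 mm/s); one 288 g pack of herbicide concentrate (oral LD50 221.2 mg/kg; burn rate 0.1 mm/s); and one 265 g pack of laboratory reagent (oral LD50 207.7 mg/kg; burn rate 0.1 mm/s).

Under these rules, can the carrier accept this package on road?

No

Self-accelerating decomposition temperature 42.4 °C meets the Code H-9 criterion (Self-Reactive), so the blowing-agent compound is Code H-9.
With oral LD50 221.2 mg/kg (≤ 300 mg/kg), the herbicide concentrate falls in Code H-2.
Laboratory reagent: oral LD50 207.7 mg/kg ≤ 300 mg/kg → Code H-2 (Toxic).
Code H-2 net quantity: 288 g + 265 g = 553 g.
553 g exceeds the road limit of 500 g for Code H-2.
Code H-9 quantity: two 237.5 kg packs = 475 kg.
475 kg ≤ 500 kg (road limit, Code H-9) — within limit.
The segregation rule (Code H-9 with Code H-4) does not apply to Code H-2 with Code H-9.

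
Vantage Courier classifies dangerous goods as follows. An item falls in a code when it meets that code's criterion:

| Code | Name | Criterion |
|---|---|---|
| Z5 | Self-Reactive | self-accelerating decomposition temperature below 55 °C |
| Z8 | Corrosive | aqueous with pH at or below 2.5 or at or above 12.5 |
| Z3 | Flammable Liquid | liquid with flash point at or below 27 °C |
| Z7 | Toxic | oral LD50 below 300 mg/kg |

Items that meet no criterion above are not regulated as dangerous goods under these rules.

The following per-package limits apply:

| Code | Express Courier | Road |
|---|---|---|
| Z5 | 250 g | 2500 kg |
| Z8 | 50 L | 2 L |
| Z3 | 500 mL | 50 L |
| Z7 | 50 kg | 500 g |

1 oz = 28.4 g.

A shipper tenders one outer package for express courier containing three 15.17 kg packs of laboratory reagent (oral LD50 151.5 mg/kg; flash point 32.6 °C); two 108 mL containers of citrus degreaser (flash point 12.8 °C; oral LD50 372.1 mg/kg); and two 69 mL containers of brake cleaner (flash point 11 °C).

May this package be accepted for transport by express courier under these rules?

With oral LD50 151.5 mg/kg (< 300 mg/kg), the laboratory reagent falls in Code Z7.
The citrus degreaser has flash point 12.8 °C, which is ≤ 27 °C, so it is Code Z3 (Flammable Liquid).
Flash point 11 °C meets the Code Z3 criterion (Flammable Liquid), so the brake cleaner is Code Z3.
Code Z7 quantity: three 15.17 kg packs = 45.51 kg.
45.51 kg is within the express courier limit of 50 kg for Code Z7.
Total Code Z3: (two 108 mL containers = 216 mL) + (two 69 mL containers = 138 mL) = 354 mL.
354 mL is within the express courier limit of 500 mL for Code Z3.
Every hazard code is within its express courier limit and no segregation rule is violated.

Yes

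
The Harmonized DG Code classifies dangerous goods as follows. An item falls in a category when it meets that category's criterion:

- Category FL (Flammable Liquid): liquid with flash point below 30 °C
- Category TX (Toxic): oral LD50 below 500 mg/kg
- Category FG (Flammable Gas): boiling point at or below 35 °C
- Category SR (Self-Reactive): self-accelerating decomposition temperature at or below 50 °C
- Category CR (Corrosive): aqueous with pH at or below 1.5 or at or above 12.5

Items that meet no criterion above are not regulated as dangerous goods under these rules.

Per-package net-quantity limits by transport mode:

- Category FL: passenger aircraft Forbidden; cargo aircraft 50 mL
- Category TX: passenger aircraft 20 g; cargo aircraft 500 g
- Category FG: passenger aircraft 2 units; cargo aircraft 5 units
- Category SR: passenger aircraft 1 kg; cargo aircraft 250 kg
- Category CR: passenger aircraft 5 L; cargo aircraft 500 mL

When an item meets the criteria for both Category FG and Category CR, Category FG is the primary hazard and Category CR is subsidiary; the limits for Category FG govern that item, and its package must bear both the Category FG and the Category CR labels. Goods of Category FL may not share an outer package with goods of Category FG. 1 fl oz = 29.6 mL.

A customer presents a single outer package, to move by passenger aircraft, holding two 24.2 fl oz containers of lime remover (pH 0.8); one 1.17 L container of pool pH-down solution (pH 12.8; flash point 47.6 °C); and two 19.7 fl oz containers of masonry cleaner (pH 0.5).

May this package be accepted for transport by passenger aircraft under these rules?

The lime remover has pH 0.8, which is ≤ 1.5, so it is Category CR (Corrosive).
pH 12.8 meets the Category CR criterion (Corrosive), so the pool pH-down solution is Category CR.
With pH 0.5 (≤ 1.5), the masonry cleaner falls in Category CR.
Category CR net quantity: (two 24.2 fl oz containers = 1432.64 mL) + 1.17 L + (two 19.7 fl oz containers = 1166.24 mL) = 3768.88 mL.
3768.88 mL is within the passenger aircraft limit of 5 L for Category CR.

Yes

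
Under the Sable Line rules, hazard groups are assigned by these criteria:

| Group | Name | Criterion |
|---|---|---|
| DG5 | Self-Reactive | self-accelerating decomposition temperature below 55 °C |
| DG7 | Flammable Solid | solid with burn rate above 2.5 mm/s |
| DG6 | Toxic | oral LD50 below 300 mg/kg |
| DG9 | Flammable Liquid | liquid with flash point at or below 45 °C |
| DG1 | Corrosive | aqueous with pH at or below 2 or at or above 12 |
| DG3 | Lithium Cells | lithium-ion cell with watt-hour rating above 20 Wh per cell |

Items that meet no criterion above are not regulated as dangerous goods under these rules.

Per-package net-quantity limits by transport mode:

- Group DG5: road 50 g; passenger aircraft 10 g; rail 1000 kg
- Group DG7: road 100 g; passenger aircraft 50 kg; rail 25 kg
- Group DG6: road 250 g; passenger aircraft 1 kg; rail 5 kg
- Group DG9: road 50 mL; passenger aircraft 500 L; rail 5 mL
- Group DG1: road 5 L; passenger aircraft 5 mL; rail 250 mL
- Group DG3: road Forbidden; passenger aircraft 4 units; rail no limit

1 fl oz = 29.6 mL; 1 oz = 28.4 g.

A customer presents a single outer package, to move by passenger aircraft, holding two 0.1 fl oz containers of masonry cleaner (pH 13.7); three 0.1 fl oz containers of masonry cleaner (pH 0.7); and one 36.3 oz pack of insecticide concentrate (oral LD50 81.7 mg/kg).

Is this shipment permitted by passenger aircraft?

No

pH 13.7 meets the Group DG1 criterion (Corrosive), so the masonry cleaner is Group DG1.
pH 0.7 meets the Group DG1 criterion (Corrosive), so the masonry cleaner is Group DG1.
Oral LD50 81.7 mg/kg meets the Group DG6 criterion (Toxic), so the insecticide concentrate is Group DG6.
Total Group DG1: (two 0.1 fl oz containers = 5.92 mL) + (three 0.1 fl oz containers = 8.88 mL) = 14.8 mL.
That exceeds the Group DG1 passenger aircraft limit of 5 mL.
Group DG6 quantity: one 36.3 oz pack = 1030.92 g.
That exceeds the Group DG6 passenger aircraft limit of 1 kg.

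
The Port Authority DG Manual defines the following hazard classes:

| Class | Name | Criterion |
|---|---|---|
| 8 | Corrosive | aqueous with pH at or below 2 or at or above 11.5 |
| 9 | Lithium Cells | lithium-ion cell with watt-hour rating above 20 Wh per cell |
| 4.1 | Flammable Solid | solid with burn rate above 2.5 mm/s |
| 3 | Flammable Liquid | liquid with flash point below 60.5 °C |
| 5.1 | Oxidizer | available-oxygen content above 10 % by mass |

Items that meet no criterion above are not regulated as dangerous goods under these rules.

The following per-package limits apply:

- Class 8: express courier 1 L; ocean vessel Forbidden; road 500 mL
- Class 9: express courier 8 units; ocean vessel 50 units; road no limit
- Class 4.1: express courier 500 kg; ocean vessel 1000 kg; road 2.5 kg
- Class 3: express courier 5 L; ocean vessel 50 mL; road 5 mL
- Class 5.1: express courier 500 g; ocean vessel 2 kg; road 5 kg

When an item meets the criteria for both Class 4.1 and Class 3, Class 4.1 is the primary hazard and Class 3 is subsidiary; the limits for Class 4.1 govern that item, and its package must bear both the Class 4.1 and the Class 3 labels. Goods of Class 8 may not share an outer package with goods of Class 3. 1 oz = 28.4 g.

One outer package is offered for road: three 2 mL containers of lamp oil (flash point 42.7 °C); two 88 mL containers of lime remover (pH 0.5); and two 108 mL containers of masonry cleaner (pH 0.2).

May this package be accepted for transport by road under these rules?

No

With flash point 42.7 °C (< 60.5 °C), the lamp oil falls in Class 3.
With pH 0.5 (≤ 2), the lime remover falls in Class 8.
With pH 0.2 (≤ 2), the masonry cleaner falls in Class 8.
Total Class 8: (two 88 mL containers = 176 mL) + (two 108 mL containers = 216 mL) = 392 mL.
392 mL is within the road limit of 500 mL for Class 8.
Class 3 quantity: three 2 mL containers = 6 mL.
6 mL > 5 mL (road limit, Class 3) — over the limit.
Class 8 and Class 3 may not share an outer package.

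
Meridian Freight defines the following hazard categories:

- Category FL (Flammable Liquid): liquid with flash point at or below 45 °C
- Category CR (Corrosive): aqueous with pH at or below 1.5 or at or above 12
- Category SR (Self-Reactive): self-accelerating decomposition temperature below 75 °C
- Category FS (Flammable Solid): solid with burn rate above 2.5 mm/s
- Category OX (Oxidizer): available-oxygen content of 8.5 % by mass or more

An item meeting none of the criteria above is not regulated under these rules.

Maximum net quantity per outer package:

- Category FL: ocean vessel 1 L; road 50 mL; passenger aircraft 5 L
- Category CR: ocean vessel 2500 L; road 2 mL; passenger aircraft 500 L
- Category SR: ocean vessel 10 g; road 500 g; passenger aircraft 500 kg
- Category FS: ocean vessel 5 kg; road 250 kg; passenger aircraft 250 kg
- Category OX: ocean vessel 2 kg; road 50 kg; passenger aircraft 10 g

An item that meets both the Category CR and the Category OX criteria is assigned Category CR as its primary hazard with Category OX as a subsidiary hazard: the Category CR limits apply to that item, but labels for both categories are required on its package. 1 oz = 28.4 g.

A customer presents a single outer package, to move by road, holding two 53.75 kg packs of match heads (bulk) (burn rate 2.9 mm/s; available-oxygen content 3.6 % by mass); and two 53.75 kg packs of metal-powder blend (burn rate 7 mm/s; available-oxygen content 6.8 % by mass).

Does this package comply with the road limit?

With burn rate 2.9 mm/s (> 2.5 mm/s), the match heads (bulk) fall in Category FS.
Burn rate 7 mm/s meets the Category FS criterion (Flammable Solid), so the metal-powder blend is Category FS.
Total Category FS: (two 53.75 kg packs = 107.5 kg) + (two 53.75 kg packs = 107.5 kg) = 215 kg.
215 kg is within the road limit of 250 kg for Category FS.

Yes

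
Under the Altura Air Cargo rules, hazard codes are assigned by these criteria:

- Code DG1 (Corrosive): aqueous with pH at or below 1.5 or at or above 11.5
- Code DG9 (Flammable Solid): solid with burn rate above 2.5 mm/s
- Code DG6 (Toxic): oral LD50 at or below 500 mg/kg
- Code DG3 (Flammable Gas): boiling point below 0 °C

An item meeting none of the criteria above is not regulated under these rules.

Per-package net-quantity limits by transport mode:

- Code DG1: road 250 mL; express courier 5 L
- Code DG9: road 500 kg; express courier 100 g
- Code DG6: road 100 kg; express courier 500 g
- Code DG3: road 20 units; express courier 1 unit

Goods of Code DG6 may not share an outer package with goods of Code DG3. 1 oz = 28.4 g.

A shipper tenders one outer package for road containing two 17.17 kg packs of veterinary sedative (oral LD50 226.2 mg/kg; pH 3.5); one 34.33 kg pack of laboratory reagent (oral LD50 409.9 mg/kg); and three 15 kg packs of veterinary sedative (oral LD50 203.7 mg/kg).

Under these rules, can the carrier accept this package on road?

The veterinary sedative has oral LD50 226.2 mg/kg, which is ≤ 500 mg/kg, so it is Code DG6 (Toxic).
With oral LD50 409.9 mg/kg (≤ 500 mg/kg), the laboratory reagent falls in Code DG6.
Veterinary sedative: oral LD50 203.7 mg/kg ≤ 500 mg/kg → Code DG6 (Toxic).
Total Code DG6: (two 17.17 kg packs = 34.34 kg) + 34.33 kg + (three 15 kg packs = 45 kg) = 113.67 kg.
That exceeds the Code DG6 road limit of 100 kg.

No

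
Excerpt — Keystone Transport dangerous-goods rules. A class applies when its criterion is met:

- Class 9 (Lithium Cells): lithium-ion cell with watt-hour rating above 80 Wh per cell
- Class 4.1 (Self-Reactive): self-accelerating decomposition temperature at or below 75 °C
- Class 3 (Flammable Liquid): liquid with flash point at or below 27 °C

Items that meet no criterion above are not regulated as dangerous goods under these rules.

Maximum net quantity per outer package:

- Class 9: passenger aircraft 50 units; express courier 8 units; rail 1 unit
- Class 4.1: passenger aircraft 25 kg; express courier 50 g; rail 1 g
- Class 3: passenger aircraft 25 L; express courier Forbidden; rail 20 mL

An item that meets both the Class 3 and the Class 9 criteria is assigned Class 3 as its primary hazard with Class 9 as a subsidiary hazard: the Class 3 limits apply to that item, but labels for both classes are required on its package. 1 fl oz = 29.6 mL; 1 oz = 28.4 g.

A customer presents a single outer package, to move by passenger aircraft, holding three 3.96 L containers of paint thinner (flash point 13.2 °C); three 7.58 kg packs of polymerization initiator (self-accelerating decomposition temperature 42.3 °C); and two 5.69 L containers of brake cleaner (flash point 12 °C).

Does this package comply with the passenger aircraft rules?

The paint thinner has flash point 13.2 °C, which is ≤ 27 °C, so it is Class 3 (Flammable Liquid).
Polymerization initiator: self-accelerating decomposition temperature 42.3 °C ≤ 75 °C → Class 4.1 (Self-Reactive).
The brake cleaner has flash point 12 °C, which is ≤ 27 °C, so it is Class 3 (Flammable Liquid).
Total Class 3: (three 3.96 L containers = 11.88 L) + (two 5.69 L containers = 11.38 L) = 23.26 L.
23.26 L is within the passenger aircraft limit of 25 L for Class 3.
Class 4.1 quantity: three 7.58 kg packs = 22.74 kg.
That is within the Class 4.1 passenger aircraft limit of 25 kg.
Every hazard class is within its passenger aircraft limit and no segregation rule is violated.

Yes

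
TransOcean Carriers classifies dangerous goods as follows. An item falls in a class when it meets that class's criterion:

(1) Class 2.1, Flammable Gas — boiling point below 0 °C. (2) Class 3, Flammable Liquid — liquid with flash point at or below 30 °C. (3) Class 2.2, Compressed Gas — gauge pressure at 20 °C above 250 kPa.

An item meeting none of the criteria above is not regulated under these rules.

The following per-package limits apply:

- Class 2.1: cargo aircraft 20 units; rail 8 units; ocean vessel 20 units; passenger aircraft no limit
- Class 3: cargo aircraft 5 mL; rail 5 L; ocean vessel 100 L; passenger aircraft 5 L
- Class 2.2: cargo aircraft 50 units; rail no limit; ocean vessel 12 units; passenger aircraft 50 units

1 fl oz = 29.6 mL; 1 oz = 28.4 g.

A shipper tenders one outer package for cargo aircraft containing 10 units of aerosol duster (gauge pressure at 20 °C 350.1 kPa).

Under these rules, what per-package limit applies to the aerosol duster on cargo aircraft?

Aerosol duster: gauge pressure at 20 °C 350.1 kPa > 250 kPa → Class 2.2 (Compressed Gas).
The cargo aircraft limit for Class 2.2 is 50 units.

50 units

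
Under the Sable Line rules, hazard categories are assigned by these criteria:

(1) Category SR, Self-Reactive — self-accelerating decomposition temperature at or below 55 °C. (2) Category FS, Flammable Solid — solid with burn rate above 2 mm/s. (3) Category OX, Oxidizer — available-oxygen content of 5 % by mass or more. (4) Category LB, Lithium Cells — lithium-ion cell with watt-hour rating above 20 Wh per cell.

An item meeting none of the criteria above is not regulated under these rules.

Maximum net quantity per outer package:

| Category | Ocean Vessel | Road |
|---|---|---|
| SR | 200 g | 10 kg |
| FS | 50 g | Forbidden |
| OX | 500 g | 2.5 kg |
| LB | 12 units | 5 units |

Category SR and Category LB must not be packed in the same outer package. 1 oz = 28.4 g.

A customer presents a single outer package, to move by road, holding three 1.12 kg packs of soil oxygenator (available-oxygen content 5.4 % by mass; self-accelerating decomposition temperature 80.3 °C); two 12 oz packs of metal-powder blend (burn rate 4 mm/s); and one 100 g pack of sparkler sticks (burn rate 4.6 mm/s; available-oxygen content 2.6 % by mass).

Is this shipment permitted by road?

No

Available-oxygen content 5.4 % by mass meets the Category OX criterion (Oxidizer), so the soil oxygenator is Category OX.
The metal-powder blend has burn rate 4 mm/s, which is > 2 mm/s, so it is Category FS (Flammable Solid).
With burn rate 4.6 mm/s (> 2 mm/s), the sparkler sticks fall in Category FS.
Category OX quantity: three 1.12 kg packs = 3.36 kg.
3.36 kg > 2.5 kg (road limit, Category OX) — over the limit.
Category FS net quantity: (two 12 oz packs = 681.6 g) + 100 g = 781.6 g.
Category FS is Forbidden by road.
The segregation rule (Category SR with Category LB) does not apply to Category OX with Category FS.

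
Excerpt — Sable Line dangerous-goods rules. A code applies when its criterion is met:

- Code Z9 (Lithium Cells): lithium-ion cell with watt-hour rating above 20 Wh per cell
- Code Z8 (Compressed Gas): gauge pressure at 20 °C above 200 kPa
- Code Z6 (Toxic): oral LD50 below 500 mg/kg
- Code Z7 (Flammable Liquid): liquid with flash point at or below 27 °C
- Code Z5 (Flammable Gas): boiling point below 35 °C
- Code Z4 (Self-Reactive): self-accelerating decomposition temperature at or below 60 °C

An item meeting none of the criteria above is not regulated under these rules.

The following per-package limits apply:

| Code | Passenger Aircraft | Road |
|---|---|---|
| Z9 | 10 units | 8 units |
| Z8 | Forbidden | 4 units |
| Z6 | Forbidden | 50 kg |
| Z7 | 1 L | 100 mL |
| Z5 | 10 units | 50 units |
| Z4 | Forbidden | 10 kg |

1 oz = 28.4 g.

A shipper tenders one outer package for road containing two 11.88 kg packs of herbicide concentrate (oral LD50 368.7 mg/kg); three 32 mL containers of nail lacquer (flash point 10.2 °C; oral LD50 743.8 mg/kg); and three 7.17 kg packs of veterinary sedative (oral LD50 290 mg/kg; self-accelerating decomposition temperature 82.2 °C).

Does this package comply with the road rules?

Yes

The herbicide concentrate has oral LD50 368.7 mg/kg, which is < 500 mg/kg, so it is Code Z6 (Toxic).
With flash point 10.2 °C (≤ 27 °C), the nail lacquer falls in Code Z7.
The veterinary sedative has oral LD50 290 mg/kg, which is < 500 mg/kg, so it is Code Z6 (Toxic).
Code Z6 net quantity: (two 11.88 kg packs = 23.76 kg) + (three 7.17 kg packs = 21.51 kg) = 45.27 kg.
That is within the Code Z6 road limit of 50 kg.
Code Z7 quantity: three 32 mL containers = 96 mL.
That is within the Code Z7 road limit of 100 mL.
Every hazard code is within its road limit and no segregation rule is violated.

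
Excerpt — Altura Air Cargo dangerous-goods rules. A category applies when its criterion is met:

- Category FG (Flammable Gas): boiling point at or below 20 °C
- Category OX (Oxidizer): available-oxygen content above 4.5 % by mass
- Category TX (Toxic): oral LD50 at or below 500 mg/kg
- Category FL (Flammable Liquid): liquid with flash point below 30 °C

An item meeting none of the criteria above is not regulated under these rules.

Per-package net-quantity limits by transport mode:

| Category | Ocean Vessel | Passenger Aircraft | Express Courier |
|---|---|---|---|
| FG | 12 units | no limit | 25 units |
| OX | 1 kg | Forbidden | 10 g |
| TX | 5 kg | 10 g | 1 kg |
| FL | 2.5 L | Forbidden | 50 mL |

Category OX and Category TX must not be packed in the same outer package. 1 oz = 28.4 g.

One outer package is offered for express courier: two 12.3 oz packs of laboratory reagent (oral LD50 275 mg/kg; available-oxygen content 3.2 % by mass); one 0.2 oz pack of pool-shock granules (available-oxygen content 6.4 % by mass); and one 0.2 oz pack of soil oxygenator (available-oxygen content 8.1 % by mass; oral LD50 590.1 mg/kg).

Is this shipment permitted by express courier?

No

With oral LD50 275 mg/kg (≤ 500 mg/kg), the laboratory reagent falls in Category TX.
With available-oxygen content 6.4 % by mass (> 4.5 % by mass), the pool-shock granules fall in Category OX.
Soil oxygenator: available-oxygen content 8.1 % by mass > 4.5 % by mass → Category OX (Oxidizer).
Total Category OX: (one 0.2 oz pack = 5.68 g) + (one 0.2 oz pack = 5.68 g) = 11.36 g.
That exceeds the Category OX express courier limit of 10 g.
Category TX quantity: two 12.3 oz packs = 698.64 g.
That is within the Category TX express courier limit of 1 kg.
Category OX and Category TX may not share an outer package.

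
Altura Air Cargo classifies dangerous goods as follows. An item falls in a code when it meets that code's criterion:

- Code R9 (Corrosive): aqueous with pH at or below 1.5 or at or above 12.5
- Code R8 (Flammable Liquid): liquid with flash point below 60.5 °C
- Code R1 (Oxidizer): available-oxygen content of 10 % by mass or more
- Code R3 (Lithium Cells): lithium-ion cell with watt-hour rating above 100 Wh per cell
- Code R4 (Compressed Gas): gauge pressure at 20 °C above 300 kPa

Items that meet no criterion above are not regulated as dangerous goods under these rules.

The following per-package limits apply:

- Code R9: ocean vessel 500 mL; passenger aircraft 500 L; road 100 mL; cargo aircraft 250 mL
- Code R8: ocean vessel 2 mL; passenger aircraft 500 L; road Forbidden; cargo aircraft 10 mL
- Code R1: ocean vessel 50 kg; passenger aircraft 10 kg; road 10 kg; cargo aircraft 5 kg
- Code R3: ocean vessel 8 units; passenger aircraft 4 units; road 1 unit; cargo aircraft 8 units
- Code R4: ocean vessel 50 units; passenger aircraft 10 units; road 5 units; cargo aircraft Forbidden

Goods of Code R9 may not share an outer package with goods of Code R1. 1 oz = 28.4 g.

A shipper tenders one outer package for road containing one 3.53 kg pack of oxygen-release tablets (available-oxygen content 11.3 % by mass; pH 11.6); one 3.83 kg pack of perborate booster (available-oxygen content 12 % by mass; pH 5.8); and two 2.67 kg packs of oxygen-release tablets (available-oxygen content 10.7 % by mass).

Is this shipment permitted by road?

No

Available-oxygen content 11.3 % by mass meets the Code R1 criterion (Oxidizer), so the oxygen-release tablets are Code R1.
Perborate booster: available-oxygen content 12 % by mass ≥ 10 % by mass → Code R1 (Oxidizer).
Available-oxygen content 10.7 % by mass meets the Code R1 criterion (Oxidizer), so the oxygen-release tablets are Code R1.
Total Code R1: 3.53 kg + 3.83 kg + (two 2.67 kg packs = 5.34 kg) = 12.7 kg.
12.7 kg exceeds the road limit of 10 kg for Code R1.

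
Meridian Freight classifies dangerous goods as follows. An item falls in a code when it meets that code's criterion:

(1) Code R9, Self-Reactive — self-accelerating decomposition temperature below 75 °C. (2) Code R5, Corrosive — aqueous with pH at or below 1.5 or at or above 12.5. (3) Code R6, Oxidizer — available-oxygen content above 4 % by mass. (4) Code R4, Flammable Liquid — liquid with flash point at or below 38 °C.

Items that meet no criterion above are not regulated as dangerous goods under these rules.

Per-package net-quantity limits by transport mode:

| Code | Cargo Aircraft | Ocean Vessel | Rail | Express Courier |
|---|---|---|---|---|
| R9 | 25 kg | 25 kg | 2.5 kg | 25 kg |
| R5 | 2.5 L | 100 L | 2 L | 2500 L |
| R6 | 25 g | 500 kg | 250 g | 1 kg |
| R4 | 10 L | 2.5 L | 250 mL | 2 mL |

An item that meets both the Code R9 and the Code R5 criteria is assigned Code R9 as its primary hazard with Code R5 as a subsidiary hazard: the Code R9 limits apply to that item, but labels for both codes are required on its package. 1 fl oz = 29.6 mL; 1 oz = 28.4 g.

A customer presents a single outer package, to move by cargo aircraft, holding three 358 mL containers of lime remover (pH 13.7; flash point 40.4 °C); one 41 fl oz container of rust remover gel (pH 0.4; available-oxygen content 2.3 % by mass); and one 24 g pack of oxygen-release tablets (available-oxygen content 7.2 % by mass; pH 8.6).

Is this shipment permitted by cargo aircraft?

Yes

The lime remover has pH 13.7, which is ≥ 12.5, so it is Code R5 (Corrosive).
With pH 0.4 (≤ 1.5), the rust remover gel falls in Code R5.
Oxygen-release tablets: available-oxygen content 7.2 % by mass > 4 % by mass → Code R6 (Oxidizer).
Code R6 quantity: 24 g.
24 g ≤ 25 g (cargo aircraft limit, Code R6) — within limit.
Total Code R5: (three 358 mL containers = 1.074 L) + (one 41 fl oz container = 1213.6 mL) = 2287.6 mL.
2287.6 mL ≤ 2.5 L (cargo aircraft limit, Code R5) — within limit.
Every hazard code is within its cargo aircraft limit and no segregation rule is violated.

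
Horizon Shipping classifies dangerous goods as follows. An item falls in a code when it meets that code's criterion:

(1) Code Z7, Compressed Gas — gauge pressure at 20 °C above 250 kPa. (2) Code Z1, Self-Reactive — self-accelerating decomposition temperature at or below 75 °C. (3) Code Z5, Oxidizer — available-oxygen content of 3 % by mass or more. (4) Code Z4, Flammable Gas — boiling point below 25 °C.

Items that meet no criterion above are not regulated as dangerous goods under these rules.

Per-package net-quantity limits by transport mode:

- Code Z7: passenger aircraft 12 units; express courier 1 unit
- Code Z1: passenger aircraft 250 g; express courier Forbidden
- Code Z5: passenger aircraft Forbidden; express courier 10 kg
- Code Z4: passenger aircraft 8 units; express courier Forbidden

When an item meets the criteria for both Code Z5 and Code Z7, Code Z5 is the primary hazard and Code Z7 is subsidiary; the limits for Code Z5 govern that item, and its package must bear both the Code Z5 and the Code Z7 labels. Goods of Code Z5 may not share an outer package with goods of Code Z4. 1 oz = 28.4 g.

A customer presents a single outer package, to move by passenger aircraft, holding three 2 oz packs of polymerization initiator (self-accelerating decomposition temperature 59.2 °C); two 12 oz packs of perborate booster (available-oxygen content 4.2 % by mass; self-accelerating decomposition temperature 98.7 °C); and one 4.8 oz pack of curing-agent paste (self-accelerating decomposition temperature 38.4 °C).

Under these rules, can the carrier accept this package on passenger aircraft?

No

With self-accelerating decomposition temperature 59.2 °C (≤ 75 °C), the polymerization initiator falls in Code Z1.
The perborate booster has available-oxygen content 4.2 % by mass, which is ≥ 3 % by mass, so it is Code Z5 (Oxidizer).
Self-accelerating decomposition temperature 38.4 °C meets the Code Z1 criterion (Self-Reactive), so the curing-agent paste is Code Z1.
Code Z1 net quantity: (three 2 oz packs = 170.4 g) + (one 4.8 oz pack = 136.32 g) = 306.72 g.
306.72 g exceeds the passenger aircraft limit of 250 g for Code Z1.
Code Z5 quantity: two 12 oz packs = 681.6 g.
By passenger aircraft, Code Z5 is Forbidden regardless of quantity.
The segregation rule (Code Z5 with Code Z4) does not apply to Code Z1 with Code Z5.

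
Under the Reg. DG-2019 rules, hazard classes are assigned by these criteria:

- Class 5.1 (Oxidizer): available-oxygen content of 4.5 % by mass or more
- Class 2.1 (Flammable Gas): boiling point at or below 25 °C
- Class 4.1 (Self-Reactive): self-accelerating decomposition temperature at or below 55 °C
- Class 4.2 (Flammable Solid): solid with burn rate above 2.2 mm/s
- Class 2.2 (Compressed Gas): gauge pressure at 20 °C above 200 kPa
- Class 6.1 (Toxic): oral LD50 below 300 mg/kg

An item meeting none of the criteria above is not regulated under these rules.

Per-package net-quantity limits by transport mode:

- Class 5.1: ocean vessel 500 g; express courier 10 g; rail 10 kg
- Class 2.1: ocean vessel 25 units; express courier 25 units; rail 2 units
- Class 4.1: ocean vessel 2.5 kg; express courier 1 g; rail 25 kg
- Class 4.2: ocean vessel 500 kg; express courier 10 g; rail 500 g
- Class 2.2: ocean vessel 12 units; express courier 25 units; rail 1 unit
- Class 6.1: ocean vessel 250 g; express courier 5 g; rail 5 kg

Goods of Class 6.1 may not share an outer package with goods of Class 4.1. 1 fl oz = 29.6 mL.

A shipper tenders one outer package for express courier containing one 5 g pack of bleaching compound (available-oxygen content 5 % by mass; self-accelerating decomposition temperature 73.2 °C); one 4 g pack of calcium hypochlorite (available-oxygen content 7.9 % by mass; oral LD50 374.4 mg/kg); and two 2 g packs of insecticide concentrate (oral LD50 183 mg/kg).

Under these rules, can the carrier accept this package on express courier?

With available-oxygen content 5 % by mass (≥ 4.5 % by mass), the bleaching compound falls in Class 5.1.
Available-oxygen content 7.9 % by mass meets the Class 5.1 criterion (Oxidizer), so the calcium hypochlorite is Class 5.1.
Insecticide concentrate: oral LD50 183 mg/kg < 300 mg/kg → Class 6.1 (Toxic).
Class 6.1 quantity: two 2 g packs = 4 g.
That is within the Class 6.1 express courier limit of 5 g.
Total Class 5.1: 5 g + 4 g = 9 g.
9 g ≤ 10 g (express courier limit, Class 5.1) — within limit.
The segregation rule (Class 6.1 with Class 4.1) does not apply to Class 6.1 with Class 5.1.
Every hazard class is within its express courier limit and no segregation rule is violated.

Yes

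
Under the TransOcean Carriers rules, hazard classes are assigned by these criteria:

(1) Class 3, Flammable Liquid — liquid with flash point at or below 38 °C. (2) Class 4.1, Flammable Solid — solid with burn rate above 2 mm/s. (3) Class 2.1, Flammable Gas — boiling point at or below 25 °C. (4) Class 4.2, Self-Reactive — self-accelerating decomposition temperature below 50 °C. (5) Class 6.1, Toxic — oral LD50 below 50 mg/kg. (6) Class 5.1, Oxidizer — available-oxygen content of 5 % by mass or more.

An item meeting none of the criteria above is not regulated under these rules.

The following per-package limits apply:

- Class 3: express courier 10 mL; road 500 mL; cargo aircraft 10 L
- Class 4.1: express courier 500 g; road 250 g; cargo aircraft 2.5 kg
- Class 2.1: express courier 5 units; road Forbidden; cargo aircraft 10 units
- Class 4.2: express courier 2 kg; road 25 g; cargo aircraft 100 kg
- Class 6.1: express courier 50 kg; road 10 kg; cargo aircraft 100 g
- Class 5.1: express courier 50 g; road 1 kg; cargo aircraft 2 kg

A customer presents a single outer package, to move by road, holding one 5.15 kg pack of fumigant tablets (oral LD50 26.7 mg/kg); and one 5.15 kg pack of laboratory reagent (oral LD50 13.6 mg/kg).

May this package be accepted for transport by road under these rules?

No

Oral LD50 26.7 mg/kg meets the Class 6.1 criterion (Toxic), so the fumigant tablets are Class 6.1.
With oral LD50 13.6 mg/kg (< 50 mg/kg), the laboratory reagent falls in Class 6.1.
Class 6.1 net quantity: 5.15 kg + 5.15 kg = 10.3 kg.
10.3 kg > 10 kg (road limit, Class 6.1) — over the limit.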